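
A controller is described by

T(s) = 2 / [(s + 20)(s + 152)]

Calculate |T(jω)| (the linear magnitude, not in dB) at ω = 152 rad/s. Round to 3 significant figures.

6.07e-05

At s = jω = j152:
pole (s+20): 20 + j152 → |·| = √(20²+152²) = √23504 ≈ 153.31, ∠ = arctan(152/20) ≈ 82.50°
pole (s+152): 152 + j152 → |·| = √(152²+152²) = √46208 ≈ 214.96, ∠ = arctan(152/152) ≈ 45.00°
|T| = 2 / 32956 ≈ 6.0687e-05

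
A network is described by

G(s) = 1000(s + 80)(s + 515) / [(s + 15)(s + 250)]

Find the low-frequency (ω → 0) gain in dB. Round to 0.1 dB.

80.8 dB

G(0) = 1000·80·515 / (15·250) ≈ 10987
20 log₁₀(10987) ≈ 80.82 dB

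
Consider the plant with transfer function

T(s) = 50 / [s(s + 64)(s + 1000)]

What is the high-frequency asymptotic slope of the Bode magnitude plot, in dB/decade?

-60 dB/decade

Each pole contributes −20 dB/decade at high frequency; each zero contributes +20 dB/decade.
Net: 0 zero(s) − 3 pole(s) → -60 dB/decade.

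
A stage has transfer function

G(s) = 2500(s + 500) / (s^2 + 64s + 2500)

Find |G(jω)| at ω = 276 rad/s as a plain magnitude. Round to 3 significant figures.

At s = jω = j276:
zero (s+500): 500 + j276 → |·| = √(500²+276²) = √326176 ≈ 571.12, ∠ = arctan(276/500) ≈ 28.90°
quadratic: (j276)² + 64·j276 + 2500 = -73676 + j17664 → |·| ≈ 75764, ∠ ≈ 166.52°
|G| = 2500 · 571.12 / 75764 ≈ 18.845

18.8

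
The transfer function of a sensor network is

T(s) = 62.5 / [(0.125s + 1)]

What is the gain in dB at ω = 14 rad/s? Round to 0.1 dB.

29.8 dB

At ω = 14 rad/s:
pole (1 + j14·0.125) = 1 + j1.75 → |·| ≈ 2.0156, ∠ ≈ 60.26°
|T| = 62.5 · 1 / (2.0156) ≈ 31.008
Gain = 20 log₁₀(31.008) ≈ 29.83 dB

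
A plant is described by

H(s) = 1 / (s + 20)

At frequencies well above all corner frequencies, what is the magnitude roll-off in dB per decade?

-20 dB/decade

Each pole contributes −20 dB/decade at high frequency; each zero contributes +20 dB/decade.
Net: 0 zero(s) − 1 pole(s) → -20 dB/decade.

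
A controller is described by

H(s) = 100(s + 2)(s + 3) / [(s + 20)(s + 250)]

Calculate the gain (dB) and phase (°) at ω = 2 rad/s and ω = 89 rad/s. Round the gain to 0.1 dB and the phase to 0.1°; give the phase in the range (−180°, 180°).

ω = 2: -13.9 dB, 72.5°; ω = 89: 30.3 dB, 79.9°

At s = jω = j2:
zero (s+2): 2 + j2 → |·| = √(2²+2²) = √8 ≈ 2.8284, ∠ = arctan(2/2) ≈ 45.00°
zero (s+3): 3 + j2 → |·| = √(3²+2²) = √13 ≈ 3.6056, ∠ = arctan(2/3) ≈ 33.69°
pole (s+20): 20 + j2 → |·| = √(20²+2²) = √404 ≈ 20.1, ∠ = arctan(2/20) ≈ 5.71°
pole (s+250): 250 + j2 → |·| = √(250²+2²) = √62504 ≈ 250.01, ∠ = arctan(2/250) ≈ 0.46°
|H| = 100 · 10.198 / 5025.2 ≈ 0.20294
Gain = 20 log₁₀(0.20294) ≈ -13.85 dB
∠H = 78.69° − 6.17° = 72.52°

At s = jω = j89:
zero (s+2): 2 + j89 → |·| = √(2²+89²) = √7925 ≈ 89.022, ∠ = arctan(89/2) ≈ 88.71°
zero (s+3): 3 + j89 → |·| = √(3²+89²) = √7930 ≈ 89.051, ∠ = arctan(89/3) ≈ 88.07°
pole (s+20): 20 + j89 → |·| = √(20²+89²) = √8321 ≈ 91.22, ∠ = arctan(89/20) ≈ 77.33°
pole (s+250): 250 + j89 → |·| = √(250²+89²) = √70421 ≈ 265.37, ∠ = arctan(89/250) ≈ 19.60°
|H| = 100 · 7927.5 / 24207 ≈ 32.749
Gain = 20 log₁₀(32.749) ≈ 30.30 dB
∠H = 176.78° − 96.93° = 79.85°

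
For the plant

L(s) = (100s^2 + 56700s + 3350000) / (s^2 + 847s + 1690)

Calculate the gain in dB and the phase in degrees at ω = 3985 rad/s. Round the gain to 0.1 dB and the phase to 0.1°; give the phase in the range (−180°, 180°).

Substitute s = j3985:
Numerator: 100(j3985)^2 + 56700(j3985) + 3350000 = -1584672500 + j225949500
Denominator: (j3985)^2 + 847(j3985) + 1690 = -15878535 + j3375295
|N| = √(1584672500² + 225949500²) ≈ 1.6007e+09, ∠N ≈ 171.89°
|D| = √(15878535² + 3375295²) ≈ 1.6233e+07, ∠D ≈ 168.00°
|L| = 1.6007e+09 / 1.6233e+07 ≈ 98.608
Gain = 20 log₁₀(98.608) ≈ 39.88 dB
∠L = 171.89° − 168.00° = 3.89°

39.9 dB, 3.9°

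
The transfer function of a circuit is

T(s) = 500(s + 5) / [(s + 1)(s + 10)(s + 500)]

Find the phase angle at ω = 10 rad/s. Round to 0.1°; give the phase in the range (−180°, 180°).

-67.0°

At s = jω = j10:
zero (s+5): 5 + j10 → |·| = √(5²+10²) = √125 ≈ 11.18, ∠ = arctan(10/5) ≈ 63.43°
pole (s+1): 1 + j10 → |·| = √(1²+10²) = √101 ≈ 10.05, ∠ = arctan(10/1) ≈ 84.29°
pole (s+10): 10 + j10 → |·| = √(10²+10²) = √200 ≈ 14.142, ∠ = arctan(10/10) ≈ 45.00°
pole (s+500): 500 + j10 → |·| = √(500²+10²) = √250100 ≈ 500.1, ∠ = arctan(10/500) ≈ 1.15°
∠T = 63.43° − 130.44° = -67.01°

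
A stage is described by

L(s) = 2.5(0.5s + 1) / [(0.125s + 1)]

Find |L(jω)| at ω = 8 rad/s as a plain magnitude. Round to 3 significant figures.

At ω = 8 rad/s:
zero (1 + j8·0.5) = 1 + j4 → |·| ≈ 4.1231, ∠ ≈ 75.96°
pole (1 + j8·0.125) = 1 + j1 → |·| ≈ 1.4142, ∠ ≈ 45.00°
|L| = 2.5 · 4.1231 / (1.4142) ≈ 7.2887

7.29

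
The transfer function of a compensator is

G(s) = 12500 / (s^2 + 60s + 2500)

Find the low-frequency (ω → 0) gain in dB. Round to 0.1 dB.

G(0) = 12500 / 2500 = 5
20 log₁₀(5) ≈ 13.98 dB

14.0 dB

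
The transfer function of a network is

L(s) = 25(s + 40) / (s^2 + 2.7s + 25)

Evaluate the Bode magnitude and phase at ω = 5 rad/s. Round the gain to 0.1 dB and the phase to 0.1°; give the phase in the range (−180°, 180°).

At s = jω = j5:
zero (s+40): 40 + j5 → |·| = √(40²+5²) = √1625 ≈ 40.311, ∠ = arctan(5/40) ≈ 7.13°
quadratic: (j5)² + 2.7·j5 + 25 = 0 + j13.5 → |·| ≈ 13.5, ∠ ≈ 90.00°
|L| = 25 · 40.311 / 13.5 ≈ 74.65
Gain = 20 log₁₀(74.65) ≈ 37.46 dB
∠L = 7.13° − 90.00° = -82.87°

37.5 dB, -82.9°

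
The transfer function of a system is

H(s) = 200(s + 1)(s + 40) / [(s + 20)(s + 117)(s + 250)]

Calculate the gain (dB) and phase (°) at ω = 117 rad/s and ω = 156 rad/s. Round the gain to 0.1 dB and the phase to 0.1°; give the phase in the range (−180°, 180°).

ω = 117: -5.5 dB, 10.3°; ω = 156: -5.1 dB, -2.5°

At s = jω = j117:
zero (s+1): 1 + j117 → |·| = √(1²+117²) = √13690 ≈ 117, ∠ = arctan(117/1) ≈ 89.51°
zero (s+40): 40 + j117 → |·| = √(40²+117²) = √15289 ≈ 123.65, ∠ = arctan(117/40) ≈ 71.13°
pole (s+20): 20 + j117 → |·| = √(20²+117²) = √14089 ≈ 118.7, ∠ = arctan(117/20) ≈ 80.30°
pole (s+117): 117 + j117 → |·| = √(117²+117²) = √27378 ≈ 165.46, ∠ = arctan(117/117) ≈ 45.00°
pole (s+250): 250 + j117 → |·| = √(250²+117²) = √76189 ≈ 276.02, ∠ = arctan(117/250) ≈ 25.08°
|H| = 200 · 14467 / 5.4211e+06 ≈ 0.53373
Gain = 20 log₁₀(0.53373) ≈ -5.45 dB
∠H = 160.64° − 150.38° = 10.26°

At s = jω = j156:
zero (s+1): 1 + j156 → |·| = √(1²+156²) = √24337 ≈ 156, ∠ = arctan(156/1) ≈ 89.63°
zero (s+40): 40 + j156 → |·| = √(40²+156²) = √25936 ≈ 161.05, ∠ = arctan(156/40) ≈ 75.62°
pole (s+20): 20 + j156 → |·| = √(20²+156²) = √24736 ≈ 157.28, ∠ = arctan(156/20) ≈ 82.69°
pole (s+117): 117 + j156 → |·| = √(117²+156²) = √38025 ≈ 195, ∠ = arctan(156/117) ≈ 53.13°
pole (s+250): 250 + j156 → |·| = √(250²+156²) = √86836 ≈ 294.68, ∠ = arctan(156/250) ≈ 31.96°
|H| = 200 · 25124 / 9.0377e+06 ≈ 0.55598
Gain = 20 log₁₀(0.55598) ≈ -5.10 dB
∠H = 165.25° − 167.78° = -2.53°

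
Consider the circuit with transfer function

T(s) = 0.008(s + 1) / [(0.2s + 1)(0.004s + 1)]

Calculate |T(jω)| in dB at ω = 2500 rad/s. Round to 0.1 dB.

-48.0 dB

At ω = 2500 rad/s:
zero (1 + j2500·1) = 1 + j2500 → |·| ≈ 2500, ∠ ≈ 89.98°
pole (1 + j2500·0.2) = 1 + j500 → |·| ≈ 500, ∠ ≈ 89.89°
pole (1 + j2500·0.004) = 1 + j10 → |·| ≈ 10.05, ∠ ≈ 84.29°
|T| = 0.008 · 2500 / (500 · 10.05) ≈ 0.0039801
Gain = 20 log₁₀(0.0039801) ≈ -48.00 dB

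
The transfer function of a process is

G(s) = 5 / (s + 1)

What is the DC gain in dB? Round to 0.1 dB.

G(0) = 5 / (1) = 5
20 log₁₀(5) ≈ 13.98 dB

14.0 dB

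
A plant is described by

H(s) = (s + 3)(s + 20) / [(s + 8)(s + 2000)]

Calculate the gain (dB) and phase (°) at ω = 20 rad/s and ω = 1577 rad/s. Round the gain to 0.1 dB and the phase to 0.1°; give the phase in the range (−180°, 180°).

ω = 20: -37.5 dB, 57.7°; ω = 1577: -4.2 dB, 51.2°

At s = jω = j20:
zero (s+3): 3 + j20 → |·| = √(3²+20²) = √409 ≈ 20.224, ∠ = arctan(20/3) ≈ 81.47°
zero (s+20): 20 + j20 → |·| = √(20²+20²) = √800 ≈ 28.284, ∠ = arctan(20/20) ≈ 45.00°
pole (s+8): 8 + j20 → |·| = √(8²+20²) = √464 ≈ 21.541, ∠ = arctan(20/8) ≈ 68.20°
pole (s+2000): 2000 + j20 → |·| = √(2000²+20²) = √4000400 ≈ 2000.1, ∠ = arctan(20/2000) ≈ 0.57°
|H| = 1 · 572.02 / 43084 ≈ 0.013277
Gain = 20 log₁₀(0.013277) ≈ -37.54 dB
∠H = 126.47° − 68.77° = 57.70°

At s = jω = j1577:
zero (s+3): 3 + j1577 → |·| = √(3²+1577²) = √2486938 ≈ 1577, ∠ = arctan(1577/3) ≈ 89.89°
zero (s+20): 20 + j1577 → |·| = √(20²+1577²) = √2487329 ≈ 1577.1, ∠ = arctan(1577/20) ≈ 89.27°
pole (s+8): 8 + j1577 → |·| = √(8²+1577²) = √2486993 ≈ 1577, ∠ = arctan(1577/8) ≈ 89.71°
pole (s+2000): 2000 + j1577 → |·| = √(2000²+1577²) = √6486929 ≈ 2546.9, ∠ = arctan(1577/2000) ≈ 38.26°
|H| = 1 · 2.4871e+06 / 4.0165e+06 ≈ 0.61922
Gain = 20 log₁₀(0.61922) ≈ -4.16 dB
∠H = 179.16° − 127.97° = 51.19°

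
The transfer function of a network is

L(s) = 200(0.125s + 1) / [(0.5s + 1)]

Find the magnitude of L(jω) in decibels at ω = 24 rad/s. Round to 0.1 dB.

34.4 dB

At ω = 24 rad/s:
zero (1 + j24·0.125) = 1 + j3 → |·| ≈ 3.1623, ∠ ≈ 71.57°
pole (1 + j24·0.5) = 1 + j12 → |·| ≈ 12.042, ∠ ≈ 85.24°
|L| = 200 · 3.1623 / (12.042) ≈ 52.521
Gain = 20 log₁₀(52.521) ≈ 34.41 dB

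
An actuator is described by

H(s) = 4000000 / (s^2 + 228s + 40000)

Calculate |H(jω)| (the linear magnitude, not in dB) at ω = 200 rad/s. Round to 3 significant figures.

87.7

At s = jω = j200:
quadratic: (j200)² + 228·j200 + 40000 = 0 + j45600 → |·| ≈ 45600, ∠ ≈ 90.00°
|H| = 4000000 / 45600 ≈ 87.719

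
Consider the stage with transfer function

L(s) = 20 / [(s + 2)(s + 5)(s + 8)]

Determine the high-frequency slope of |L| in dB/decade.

Each pole contributes −20 dB/decade at high frequency; each zero contributes +20 dB/decade.
Net: 0 zero(s) − 3 pole(s) → -60 dB/decade.

-60 dB/decade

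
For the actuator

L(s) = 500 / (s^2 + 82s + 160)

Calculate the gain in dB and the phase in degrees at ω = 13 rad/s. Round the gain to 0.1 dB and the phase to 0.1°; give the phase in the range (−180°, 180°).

-6.6 dB, -90.5°

Substitute s = j13:
Numerator: 500 = 500 + j0
Denominator: (j13)^2 + 82(j13) + 160 = -9 + j1066
|N| = √(500² + 0²) ≈ 500, ∠N ≈ 0.00°
|D| = √(9² + 1066²) ≈ 1066, ∠D ≈ 90.48°
|L| = 500 / 1066 ≈ 0.46904
Gain = 20 log₁₀(0.46904) ≈ -6.58 dB
∠L = 0.00° − 90.48° = -90.48°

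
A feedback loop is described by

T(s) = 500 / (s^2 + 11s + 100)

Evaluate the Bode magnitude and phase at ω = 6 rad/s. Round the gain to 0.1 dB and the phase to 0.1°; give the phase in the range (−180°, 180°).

14.7 dB, -45.9°

At s = jω = j6:
quadratic: (j6)² + 11·j6 + 100 = 64 + j66 → |·| ≈ 91.935, ∠ ≈ 45.88°
|T| = 500 / 91.935 ≈ 5.4386
Gain = 20 log₁₀(5.4386) ≈ 14.71 dB
∠T = 0.00° − 45.88° = -45.88°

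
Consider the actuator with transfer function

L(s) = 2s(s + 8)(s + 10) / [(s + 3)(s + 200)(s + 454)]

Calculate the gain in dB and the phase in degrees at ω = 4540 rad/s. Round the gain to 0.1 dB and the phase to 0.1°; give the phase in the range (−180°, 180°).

At s = jω = j4540:
zero (s+8): 8 + j4540 → |·| = √(8²+4540²) = √20611664 ≈ 4540, ∠ = arctan(4540/8) ≈ 89.90°
zero (s+10): 10 + j4540 → |·| = √(10²+4540²) = √20611700 ≈ 4540, ∠ = arctan(4540/10) ≈ 89.87°
zero at origin: s = j4540 → |·| = 4540, ∠ = 90.00°
pole (s+3): 3 + j4540 → |·| = √(3²+4540²) = √20611609 ≈ 4540, ∠ = arctan(4540/3) ≈ 89.96°
pole (s+200): 200 + j4540 → |·| = √(200²+4540²) = √20651600 ≈ 4544.4, ∠ = arctan(4540/200) ≈ 87.48°
pole (s+454): 454 + j4540 → |·| = √(454²+4540²) = √20817716 ≈ 4562.6, ∠ = arctan(4540/454) ≈ 84.29°
|L| = 2 · 9.3577e+10 / 9.4134e+10 ≈ 1.9882
Gain = 20 log₁₀(1.9882) ≈ 5.97 dB
∠L = 269.77° − 261.73° = 8.04°

6.0 dB, 8.0°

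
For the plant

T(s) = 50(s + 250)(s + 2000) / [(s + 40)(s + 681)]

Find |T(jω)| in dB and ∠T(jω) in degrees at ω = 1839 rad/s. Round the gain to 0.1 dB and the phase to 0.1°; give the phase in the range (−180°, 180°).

36.9 dB, -33.6°

At s = jω = j1839:
zero (s+250): 250 + j1839 → |·| = √(250²+1839²) = √3444421 ≈ 1855.9, ∠ = arctan(1839/250) ≈ 82.26°
zero (s+2000): 2000 + j1839 → |·| = √(2000²+1839²) = √7381921 ≈ 2717, ∠ = arctan(1839/2000) ≈ 42.60°
pole (s+40): 40 + j1839 → |·| = √(40²+1839²) = √3383521 ≈ 1839.4, ∠ = arctan(1839/40) ≈ 88.75°
pole (s+681): 681 + j1839 → |·| = √(681²+1839²) = √3845682 ≈ 1961, ∠ = arctan(1839/681) ≈ 69.68°
|T| = 50 · 5.0425e+06 / 3.6071e+06 ≈ 69.897
Gain = 20 log₁₀(69.897) ≈ 36.89 dB
∠T = 124.86° − 158.43° = -33.57°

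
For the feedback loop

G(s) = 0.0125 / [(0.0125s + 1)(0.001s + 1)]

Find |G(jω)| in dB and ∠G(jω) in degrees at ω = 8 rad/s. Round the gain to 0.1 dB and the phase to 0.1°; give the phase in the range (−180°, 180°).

At ω = 8 rad/s:
pole (1 + j8·0.0125) = 1 + j0.1 → |·| ≈ 1.005, ∠ ≈ 5.71°
pole (1 + j8·0.001) = 1 + j0.008 → |·| ≈ 1, ∠ ≈ 0.46°
|G| = 0.0125 · 1 / (1.005 · 1) ≈ 0.012438
Gain = 20 log₁₀(0.012438) ≈ -38.10 dB
∠G = (0°) − (5.71° + 0.46°) = -6.17°

-38.1 dB, -6.2°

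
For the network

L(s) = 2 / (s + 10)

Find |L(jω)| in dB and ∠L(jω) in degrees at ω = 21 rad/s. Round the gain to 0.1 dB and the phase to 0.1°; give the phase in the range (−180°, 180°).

-21.3 dB, -64.5°

Substitute s = j21:
Numerator: 2 = 2 + j0
Denominator: (j21) + 10 = 10 + j21
|N| = √(2² + 0²) ≈ 2, ∠N ≈ 0.00°
|D| = √(10² + 21²) ≈ 23.259, ∠D ≈ 64.54°
|L| = 2 / 23.259 ≈ 0.085988
Gain = 20 log₁₀(0.085988) ≈ -21.31 dB
∠L = 0.00° − 64.54° = -64.54°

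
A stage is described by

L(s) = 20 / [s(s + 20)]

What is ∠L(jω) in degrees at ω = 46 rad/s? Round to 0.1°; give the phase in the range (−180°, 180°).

At s = jω = j46:
pole (s+20): 20 + j46 → |·| = √(20²+46²) = √2516 ≈ 50.16, ∠ = arctan(46/20) ≈ 66.50°
pole at origin: |s| = 46, ∠ = 90.00° (in denominator)
∠L = 0.00° − 156.50° = -156.50°

-156.5°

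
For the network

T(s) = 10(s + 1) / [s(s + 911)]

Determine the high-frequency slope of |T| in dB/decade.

-20 dB/decade

Each pole contributes −20 dB/decade at high frequency; each zero contributes +20 dB/decade.
Net: 1 zero(s) − 2 pole(s) → -20 dB/decade.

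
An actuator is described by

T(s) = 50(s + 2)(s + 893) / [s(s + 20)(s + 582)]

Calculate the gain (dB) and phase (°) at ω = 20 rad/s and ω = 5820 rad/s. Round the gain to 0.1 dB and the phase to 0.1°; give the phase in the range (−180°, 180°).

At s = jω = j20:
zero (s+2): 2 + j20 → |·| = √(2²+20²) = √404 ≈ 20.1, ∠ = arctan(20/2) ≈ 84.29°
zero (s+893): 893 + j20 → |·| = √(893²+20²) = √797849 ≈ 893.22, ∠ = arctan(20/893) ≈ 1.28°
pole (s+20): 20 + j20 → |·| = √(20²+20²) = √800 ≈ 28.284, ∠ = arctan(20/20) ≈ 45.00°
pole (s+582): 582 + j20 → |·| = √(582²+20²) = √339124 ≈ 582.34, ∠ = arctan(20/582) ≈ 1.97°
pole at origin: |s| = 20, ∠ = 90.00° (in denominator)
|T| = 50 · 17954 / 3.2942e+05 ≈ 2.7251
Gain = 20 log₁₀(2.7251) ≈ 8.71 dB
∠T = 85.57° − 136.97° = -51.40°

At s = jω = j5820:
zero (s+2): 2 + j5820 → |·| = √(2²+5820²) = √33872404 ≈ 5820, ∠ = arctan(5820/2) ≈ 89.98°
zero (s+893): 893 + j5820 → |·| = √(893²+5820²) = √34669849 ≈ 5888.1, ∠ = arctan(5820/893) ≈ 81.28°
pole (s+20): 20 + j5820 → |·| = √(20²+5820²) = √33872800 ≈ 5820, ∠ = arctan(5820/20) ≈ 89.80°
pole (s+582): 582 + j5820 → |·| = √(582²+5820²) = √34211124 ≈ 5849, ∠ = arctan(5820/582) ≈ 84.29°
pole at origin: |s| = 5820, ∠ = 90.00° (in denominator)
|T| = 50 · 3.4269e+07 / 1.9812e+11 ≈ 0.0086485
Gain = 20 log₁₀(0.0086485) ≈ -41.26 dB
∠T = 171.26° − 264.09° = -92.83°

ω = 20: 8.7 dB, -51.4°; ω = 5820: -41.3 dB, -92.8°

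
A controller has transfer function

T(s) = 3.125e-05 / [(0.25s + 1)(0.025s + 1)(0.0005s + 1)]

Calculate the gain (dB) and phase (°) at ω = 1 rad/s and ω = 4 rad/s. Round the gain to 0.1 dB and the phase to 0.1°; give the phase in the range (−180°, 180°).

At ω = 1 rad/s:
pole (1 + j1·0.25) = 1 + j0.25 → |·| ≈ 1.0308, ∠ ≈ 14.04°
pole (1 + j1·0.025) = 1 + j0.025 → |·| ≈ 1.0003, ∠ ≈ 1.43°
pole (1 + j1·0.0005) = 1 + j0.0005 → |·| ≈ 1, ∠ ≈ 0.03°
|T| = 3.125e-05 · 1 / (1.0308 · 1.0003 · 1) ≈ 3.0307e-05
Gain = 20 log₁₀(3.0307e-05) ≈ -90.37 dB
∠T = (0°) − (14.04° + 1.43° + 0.03°) = -15.50°

At ω = 4 rad/s:
pole (1 + j4·0.25) = 1 + j1 → |·| ≈ 1.4142, ∠ ≈ 45.00°
pole (1 + j4·0.025) = 1 + j0.1 → |·| ≈ 1.005, ∠ ≈ 5.71°
pole (1 + j4·0.0005) = 1 + j0.002 → |·| ≈ 1, ∠ ≈ 0.11°
|T| = 3.125e-05 · 1 / (1.4142 · 1.005 · 1) ≈ 2.1987e-05
Gain = 20 log₁₀(2.1987e-05) ≈ -93.16 dB
∠T = (0°) − (45.00° + 5.71° + 0.11°) = -50.82°

ω = 1: -90.4 dB, -15.5°; ω = 4: -93.2 dB, -50.8°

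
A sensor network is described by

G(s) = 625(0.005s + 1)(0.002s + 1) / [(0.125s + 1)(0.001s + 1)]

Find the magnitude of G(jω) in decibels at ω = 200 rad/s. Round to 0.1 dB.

At ω = 200 rad/s:
zero (1 + j200·0.005) = 1 + j1 → |·| ≈ 1.4142, ∠ ≈ 45.00°
zero (1 + j200·0.002) = 1 + j0.4 → |·| ≈ 1.077, ∠ ≈ 21.80°
pole (1 + j200·0.125) = 1 + j25 → |·| ≈ 25.02, ∠ ≈ 87.71°
pole (1 + j200·0.001) = 1 + j0.2 → |·| ≈ 1.0198, ∠ ≈ 11.31°
|G| = 625 · 1.4142 · 1.077 / (25.02 · 1.0198) ≈ 37.308
Gain = 20 log₁₀(37.308) ≈ 31.44 dB

31.4 dB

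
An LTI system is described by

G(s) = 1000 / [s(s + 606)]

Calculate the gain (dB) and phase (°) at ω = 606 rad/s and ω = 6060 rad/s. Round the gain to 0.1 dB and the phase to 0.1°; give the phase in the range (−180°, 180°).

ω = 606: -54.3 dB, -135.0°; ω = 6060: -91.3 dB, -174.3°

At s = jω = j606:
pole (s+606): 606 + j606 → |·| = √(606²+606²) = √734472 ≈ 857.01, ∠ = arctan(606/606) ≈ 45.00°
pole at origin: |s| = 606, ∠ = 90.00° (in denominator)
|G| = 1000 / 5.1935e+05 ≈ 0.0019255
Gain = 20 log₁₀(0.0019255) ≈ -54.31 dB
∠G = 0.00° − 135.00° = -135.00°

At s = jω = j6060:
pole (s+606): 606 + j6060 → |·| = √(606²+6060²) = √37090836 ≈ 6090.2, ∠ = arctan(6060/606) ≈ 84.29°
pole at origin: |s| = 6060, ∠ = 90.00° (in denominator)
|G| = 1000 / 3.6907e+07 ≈ 2.7095e-05
Gain = 20 log₁₀(2.7095e-05) ≈ -91.34 dB
∠G = 0.00° − 174.29° = -174.29°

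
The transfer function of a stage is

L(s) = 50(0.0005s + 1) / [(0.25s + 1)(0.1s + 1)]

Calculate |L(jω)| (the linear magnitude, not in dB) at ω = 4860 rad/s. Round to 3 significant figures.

0.000223

At ω = 4860 rad/s:
zero (1 + j4860·0.0005) = 1 + j2.43 → |·| ≈ 2.6277, ∠ ≈ 67.63°
pole (1 + j4860·0.25) = 1 + j1215 → |·| ≈ 1215, ∠ ≈ 89.95°
pole (1 + j4860·0.1) = 1 + j486 → |·| ≈ 486, ∠ ≈ 89.88°
|L| = 50 · 2.6277 / (1215 · 486) ≈ 0.0002225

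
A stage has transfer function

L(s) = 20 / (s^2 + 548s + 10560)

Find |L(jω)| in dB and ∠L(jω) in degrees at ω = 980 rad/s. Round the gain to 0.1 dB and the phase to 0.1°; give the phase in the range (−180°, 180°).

-94.7 dB, -150.5°

Substitute s = j980:
Numerator: 20 = 20 + j0
Denominator: (j980)^2 + 548(j980) + 10560 = -949840 + j537040
|N| = √(20² + 0²) ≈ 20, ∠N ≈ 0.00°
|D| = √(949840² + 537040²) ≈ 1.0911e+06, ∠D ≈ 150.52°
|L| = 20 / 1.0911e+06 ≈ 1.833e-05
Gain = 20 log₁₀(1.833e-05) ≈ -94.74 dB
∠L = 0.00° − 150.52° = -150.52°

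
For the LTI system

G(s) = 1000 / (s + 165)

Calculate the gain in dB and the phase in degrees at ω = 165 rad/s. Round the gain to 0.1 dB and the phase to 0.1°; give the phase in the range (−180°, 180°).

12.6 dB, -45.0°

Substitute s = j165:
Numerator: 1000 = 1000 + j0
Denominator: (j165) + 165 = 165 + j165
|N| = √(1000² + 0²) ≈ 1000, ∠N ≈ 0.00°
|D| = √(165² + 165²) ≈ 233.35, ∠D ≈ 45.00°
|G| = 1000 / 233.35 ≈ 4.2854
Gain = 20 log₁₀(4.2854) ≈ 12.64 dB
∠G = 0.00° − 45.00° = -45.00°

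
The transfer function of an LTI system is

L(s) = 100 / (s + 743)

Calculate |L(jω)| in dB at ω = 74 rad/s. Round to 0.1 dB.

-17.5 dB

Substitute s = j74:
Numerator: 100 = 100 + j0
Denominator: (j74) + 743 = 743 + j74
|N| = √(100² + 0²) ≈ 100, ∠N ≈ 0.00°
|D| = √(743² + 74²) ≈ 746.68, ∠D ≈ 5.69°
|L| = 100 / 746.68 ≈ 0.13393
Gain = 20 log₁₀(0.13393) ≈ -17.46 dB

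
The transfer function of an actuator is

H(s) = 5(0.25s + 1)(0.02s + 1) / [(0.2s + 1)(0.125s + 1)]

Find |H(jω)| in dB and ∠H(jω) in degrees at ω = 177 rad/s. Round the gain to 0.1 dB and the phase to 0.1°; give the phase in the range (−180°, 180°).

At ω = 177 rad/s:
zero (1 + j177·0.25) = 1 + j44.25 → |·| ≈ 44.261, ∠ ≈ 88.71°
zero (1 + j177·0.02) = 1 + j3.54 → |·| ≈ 3.6785, ∠ ≈ 74.23°
pole (1 + j177·0.2) = 1 + j35.4 → |·| ≈ 35.414, ∠ ≈ 88.38°
pole (1 + j177·0.125) = 1 + j22.125 → |·| ≈ 22.148, ∠ ≈ 87.41°
|H| = 5 · 44.261 · 3.6785 / (35.414 · 22.148) ≈ 1.0379
Gain = 20 log₁₀(1.0379) ≈ 0.32 dB
∠H = (88.71° + 74.23°) − (88.38° + 87.41°) = -12.85°

0.3 dB, -12.9°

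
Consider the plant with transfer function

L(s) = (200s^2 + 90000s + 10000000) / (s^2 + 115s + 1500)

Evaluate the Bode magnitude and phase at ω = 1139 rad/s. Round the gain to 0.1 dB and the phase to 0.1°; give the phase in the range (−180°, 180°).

46.3 dB, -16.6°

Substitute s = j1139:
Numerator: 200(j1139)^2 + 90000(j1139) + 10000000 = -249464200 + j102510000
Denominator: (j1139)^2 + 115(j1139) + 1500 = -1295821 + j130985
|N| = √(249464200² + 102510000²) ≈ 2.697e+08, ∠N ≈ 157.66°
|D| = √(1295821² + 130985²) ≈ 1.3024e+06, ∠D ≈ 174.23°
|L| = 2.697e+08 / 1.3024e+06 ≈ 207.08
Gain = 20 log₁₀(207.08) ≈ 46.32 dB
∠L = 157.66° − 174.23° = -16.57°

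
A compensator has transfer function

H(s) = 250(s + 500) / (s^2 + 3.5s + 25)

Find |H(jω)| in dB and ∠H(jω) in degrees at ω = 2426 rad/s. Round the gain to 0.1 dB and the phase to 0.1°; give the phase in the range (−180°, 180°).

At s = jω = j2426:
zero (s+500): 500 + j2426 → |·| = √(500²+2426²) = √6135476 ≈ 2477, ∠ = arctan(2426/500) ≈ 78.35°
quadratic: (j2426)² + 3.5·j2426 + 25 = -5885451 + j8491 → |·| ≈ 5.8855e+06, ∠ ≈ 179.92°
|H| = 250 · 2477 / 5.8855e+06 ≈ 0.10522
Gain = 20 log₁₀(0.10522) ≈ -19.56 dB
∠H = 78.35° − 179.92° = -101.57°

-19.6 dB, -101.6°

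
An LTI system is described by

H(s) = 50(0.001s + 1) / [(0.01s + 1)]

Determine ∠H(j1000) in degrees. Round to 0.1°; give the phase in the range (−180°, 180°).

At ω = 1000 rad/s:
zero (1 + j1000·0.001) = 1 + j1 → |·| ≈ 1.4142, ∠ ≈ 45.00°
pole (1 + j1000·0.01) = 1 + j10 → |·| ≈ 10.05, ∠ ≈ 84.29°
∠H = (45.00°) − (84.29°) = -39.29°

-39.3°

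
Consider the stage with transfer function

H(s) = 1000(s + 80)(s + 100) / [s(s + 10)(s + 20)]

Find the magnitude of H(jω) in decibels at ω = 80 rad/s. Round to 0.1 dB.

At s = jω = j80:
zero (s+80): 80 + j80 → |·| = √(80²+80²) = √12800 ≈ 113.14, ∠ = arctan(80/80) ≈ 45.00°
zero (s+100): 100 + j80 → |·| = √(100²+80²) = √16400 ≈ 128.06, ∠ = arctan(80/100) ≈ 38.66°
pole (s+10): 10 + j80 → |·| = √(10²+80²) = √6500 ≈ 80.623, ∠ = arctan(80/10) ≈ 82.87°
pole (s+20): 20 + j80 → |·| = √(20²+80²) = √6800 ≈ 82.462, ∠ = arctan(80/20) ≈ 75.96°
pole at origin: |s| = 80, ∠ = 90.00° (in denominator)
|H| = 1000 · 14489 / 5.3187e+05 ≈ 27.242
Gain = 20 log₁₀(27.242) ≈ 28.70 dB

28.7 dB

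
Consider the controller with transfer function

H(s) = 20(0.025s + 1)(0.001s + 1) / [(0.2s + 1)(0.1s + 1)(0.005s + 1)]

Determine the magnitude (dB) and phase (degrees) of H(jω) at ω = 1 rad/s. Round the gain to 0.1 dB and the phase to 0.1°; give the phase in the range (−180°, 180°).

At ω = 1 rad/s:
zero (1 + j1·0.025) = 1 + j0.025 → |·| ≈ 1.0003, ∠ ≈ 1.43°
zero (1 + j1·0.001) = 1 + j0.001 → |·| ≈ 1, ∠ ≈ 0.06°
pole (1 + j1·0.2) = 1 + j0.2 → |·| ≈ 1.0198, ∠ ≈ 11.31°
pole (1 + j1·0.1) = 1 + j0.1 → |·| ≈ 1.005, ∠ ≈ 5.71°
pole (1 + j1·0.005) = 1 + j0.005 → |·| ≈ 1, ∠ ≈ 0.29°
|H| = 20 · 1.0003 · 1 / (1.0198 · 1.005 · 1) ≈ 19.52
Gain = 20 log₁₀(19.52) ≈ 25.81 dB
∠H = (1.43° + 0.06°) − (11.31° + 5.71° + 0.29°) = -15.82°

25.8 dB, -15.8°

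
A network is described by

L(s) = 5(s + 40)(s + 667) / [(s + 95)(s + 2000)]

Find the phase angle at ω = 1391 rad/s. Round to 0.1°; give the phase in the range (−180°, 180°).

At s = jω = j1391:
zero (s+40): 40 + j1391 → |·| = √(40²+1391²) = √1936481 ≈ 1391.6, ∠ = arctan(1391/40) ≈ 88.35°
zero (s+667): 667 + j1391 → |·| = √(667²+1391²) = √2379770 ≈ 1542.7, ∠ = arctan(1391/667) ≈ 64.38°
pole (s+95): 95 + j1391 → |·| = √(95²+1391²) = √1943906 ≈ 1394.2, ∠ = arctan(1391/95) ≈ 86.09°
pole (s+2000): 2000 + j1391 → |·| = √(2000²+1391²) = √5934881 ≈ 2436.2, ∠ = arctan(1391/2000) ≈ 34.82°
∠L = 152.73° − 120.91° = 31.82°

31.8°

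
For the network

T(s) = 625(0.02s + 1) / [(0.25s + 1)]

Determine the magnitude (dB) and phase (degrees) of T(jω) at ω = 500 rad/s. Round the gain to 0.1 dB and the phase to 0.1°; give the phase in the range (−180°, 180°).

34.0 dB, -5.3°

At ω = 500 rad/s:
zero (1 + j500·0.02) = 1 + j10 → |·| ≈ 10.05, ∠ ≈ 84.29°
pole (1 + j500·0.25) = 1 + j125 → |·| ≈ 125, ∠ ≈ 89.54°
|T| = 625 · 10.05 / (125) ≈ 50.25
Gain = 20 log₁₀(50.25) ≈ 34.02 dB
∠T = (84.29°) − (89.54°) = -5.25°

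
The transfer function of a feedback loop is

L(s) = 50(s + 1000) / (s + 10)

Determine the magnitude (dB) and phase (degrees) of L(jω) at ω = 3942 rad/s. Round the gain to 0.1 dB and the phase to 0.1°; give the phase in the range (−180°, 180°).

34.3 dB, -14.1°

At s = jω = j3942:
zero (s+1000): 1000 + j3942 → |·| = √(1000²+3942²) = √16539364 ≈ 4066.9, ∠ = arctan(3942/1000) ≈ 75.77°
pole (s+10): 10 + j3942 → |·| = √(10²+3942²) = √15539464 ≈ 3942, ∠ = arctan(3942/10) ≈ 89.85°
|L| = 50 · 4066.9 / 3942 ≈ 51.584
Gain = 20 log₁₀(51.584) ≈ 34.25 dB
∠L = 75.77° − 89.85° = -14.08°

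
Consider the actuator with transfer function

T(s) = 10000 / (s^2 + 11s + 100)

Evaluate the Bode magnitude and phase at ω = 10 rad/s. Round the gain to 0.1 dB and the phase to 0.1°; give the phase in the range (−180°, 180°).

39.2 dB, -90.0°

At s = jω = j10:
quadratic: (j10)² + 11·j10 + 100 = 0 + j110 → |·| ≈ 110, ∠ ≈ 90.00°
|T| = 10000 / 110 ≈ 90.909
Gain = 20 log₁₀(90.909) ≈ 39.17 dB
∠T = 0.00° − 90.00° = -90.00°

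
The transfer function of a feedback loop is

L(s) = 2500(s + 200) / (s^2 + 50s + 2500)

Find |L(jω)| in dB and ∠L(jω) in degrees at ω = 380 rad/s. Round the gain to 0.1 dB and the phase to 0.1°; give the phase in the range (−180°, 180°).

17.5 dB, -110.1°

At s = jω = j380:
zero (s+200): 200 + j380 → |·| = √(200²+380²) = √184400 ≈ 429.42, ∠ = arctan(380/200) ≈ 62.24°
quadratic: (j380)² + 50·j380 + 2500 = -141900 + j19000 → |·| ≈ 1.4317e+05, ∠ ≈ 172.37°
|L| = 2500 · 429.42 / 1.4317e+05 ≈ 7.4984
Gain = 20 log₁₀(7.4984) ≈ 17.50 dB
∠L = 62.24° − 172.37° = -110.13°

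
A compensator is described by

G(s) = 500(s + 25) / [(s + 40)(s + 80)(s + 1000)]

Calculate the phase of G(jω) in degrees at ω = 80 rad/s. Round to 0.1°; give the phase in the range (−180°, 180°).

-40.4°

At s = jω = j80:
zero (s+25): 25 + j80 → |·| = √(25²+80²) = √7025 ≈ 83.815, ∠ = arctan(80/25) ≈ 72.65°
pole (s+40): 40 + j80 → |·| = √(40²+80²) = √8000 ≈ 89.443, ∠ = arctan(80/40) ≈ 63.43°
pole (s+80): 80 + j80 → |·| = √(80²+80²) = √12800 ≈ 113.14, ∠ = arctan(80/80) ≈ 45.00°
pole (s+1000): 1000 + j80 → |·| = √(1000²+80²) = √1006400 ≈ 1003.2, ∠ = arctan(80/1000) ≈ 4.57°
∠G = 72.65° − 113.00° = -40.35°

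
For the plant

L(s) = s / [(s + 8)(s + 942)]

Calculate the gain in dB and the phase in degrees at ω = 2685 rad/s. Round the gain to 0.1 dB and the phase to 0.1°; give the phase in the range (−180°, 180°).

At s = jω = j2685:
zero at origin: s = j2685 → |·| = 2685, ∠ = 90.00°
pole (s+8): 8 + j2685 → |·| = √(8²+2685²) = √7209289 ≈ 2685, ∠ = arctan(2685/8) ≈ 89.83°
pole (s+942): 942 + j2685 → |·| = √(942²+2685²) = √8096589 ≈ 2845.5, ∠ = arctan(2685/942) ≈ 70.67°
|L| = 1 · 2685 / 7.6402e+06 ≈ 0.00035143
Gain = 20 log₁₀(0.00035143) ≈ -69.08 dB
∠L = 90.00° − 160.50° = -70.50°

-69.1 dB, -70.5°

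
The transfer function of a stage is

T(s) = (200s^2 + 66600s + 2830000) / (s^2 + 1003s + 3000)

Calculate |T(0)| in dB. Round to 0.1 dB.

59.5 dB

T(0) = 2830000 / 3000 ≈ 943.33
20 log₁₀(943.33) ≈ 59.49 dB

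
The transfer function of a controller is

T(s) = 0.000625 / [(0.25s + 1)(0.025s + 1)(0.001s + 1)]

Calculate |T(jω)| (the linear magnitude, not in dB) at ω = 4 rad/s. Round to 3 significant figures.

At ω = 4 rad/s:
pole (1 + j4·0.25) = 1 + j1 → |·| ≈ 1.4142, ∠ ≈ 45.00°
pole (1 + j4·0.025) = 1 + j0.1 → |·| ≈ 1.005, ∠ ≈ 5.71°
pole (1 + j4·0.001) = 1 + j0.004 → |·| ≈ 1, ∠ ≈ 0.23°
|T| = 0.000625 · 1 / (1.4142 · 1.005 · 1) ≈ 0.00043975

0.000440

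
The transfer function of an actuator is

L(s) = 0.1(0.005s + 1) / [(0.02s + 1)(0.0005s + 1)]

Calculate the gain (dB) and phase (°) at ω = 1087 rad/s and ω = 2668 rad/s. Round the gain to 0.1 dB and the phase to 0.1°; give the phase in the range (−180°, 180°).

At ω = 1087 rad/s:
zero (1 + j1087·0.005) = 1 + j5.435 → |·| ≈ 5.5262, ∠ ≈ 79.57°
pole (1 + j1087·0.02) = 1 + j21.74 → |·| ≈ 21.763, ∠ ≈ 87.37°
pole (1 + j1087·0.0005) = 1 + j0.5435 → |·| ≈ 1.1382, ∠ ≈ 28.52°
|L| = 0.1 · 5.5262 / (21.763 · 1.1382) ≈ 0.022309
Gain = 20 log₁₀(0.022309) ≈ -33.03 dB
∠L = (79.57°) − (87.37° + 28.52°) = -36.32°

At ω = 2668 rad/s:
zero (1 + j2668·0.005) = 1 + j13.34 → |·| ≈ 13.377, ∠ ≈ 85.71°
pole (1 + j2668·0.02) = 1 + j53.36 → |·| ≈ 53.369, ∠ ≈ 88.93°
pole (1 + j2668·0.0005) = 1 + j1.334 → |·| ≈ 1.6672, ∠ ≈ 53.14°
|L| = 0.1 · 13.377 / (53.369 · 1.6672) ≈ 0.015034
Gain = 20 log₁₀(0.015034) ≈ -36.46 dB
∠L = (85.71°) − (88.93° + 53.14°) = -56.36°

ω = 1087: -33.0 dB, -36.3°; ω = 2668: -36.5 dB, -56.4°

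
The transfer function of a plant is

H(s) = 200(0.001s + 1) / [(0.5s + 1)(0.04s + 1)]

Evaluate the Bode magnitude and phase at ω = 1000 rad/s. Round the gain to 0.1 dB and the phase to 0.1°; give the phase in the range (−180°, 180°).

-37.0 dB, -133.5°

At ω = 1000 rad/s:
zero (1 + j1000·0.001) = 1 + j1 → |·| ≈ 1.4142, ∠ ≈ 45.00°
pole (1 + j1000·0.5) = 1 + j500 → |·| ≈ 500, ∠ ≈ 89.89°
pole (1 + j1000·0.04) = 1 + j40 → |·| ≈ 40.012, ∠ ≈ 88.57°
|H| = 200 · 1.4142 / (500 · 40.012) ≈ 0.014138
Gain = 20 log₁₀(0.014138) ≈ -36.99 dB
∠H = (45.00°) − (89.89° + 88.57°) = -133.46°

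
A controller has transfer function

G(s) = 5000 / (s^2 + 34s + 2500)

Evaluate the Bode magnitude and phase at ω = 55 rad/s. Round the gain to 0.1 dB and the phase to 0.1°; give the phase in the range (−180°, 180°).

At s = jω = j55:
quadratic: (j55)² + 34·j55 + 2500 = -525 + j1870 → |·| ≈ 1942.3, ∠ ≈ 105.68°
|G| = 5000 / 1942.3 ≈ 2.5743
Gain = 20 log₁₀(2.5743) ≈ 8.21 dB
∠G = 0.00° − 105.68° = -105.68°

8.2 dB, -105.7°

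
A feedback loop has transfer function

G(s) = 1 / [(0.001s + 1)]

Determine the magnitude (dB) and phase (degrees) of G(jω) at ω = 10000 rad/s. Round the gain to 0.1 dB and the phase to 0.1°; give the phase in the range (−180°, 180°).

-20.0 dB, -84.3°

At ω = 10000 rad/s:
pole (1 + j10000·0.001) = 1 + j10 → |·| ≈ 10.05, ∠ ≈ 84.29°
|G| = 1 · 1 / (10.05) ≈ 0.099502
Gain = 20 log₁₀(0.099502) ≈ -20.04 dB
∠G = (0°) − (84.29°) = -84.29°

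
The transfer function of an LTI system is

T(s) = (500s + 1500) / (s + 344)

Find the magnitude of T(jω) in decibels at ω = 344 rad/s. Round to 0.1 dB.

51.0 dB

Substitute s = j344:
Numerator: 500(j344) + 1500 = 1500 + j172000
Denominator: (j344) + 344 = 344 + j344
|N| = √(1500² + 172000²) ≈ 1.7201e+05, ∠N ≈ 89.50°
|D| = √(344² + 344²) ≈ 486.49, ∠D ≈ 45.00°
|T| = 1.7201e+05 / 486.49 ≈ 353.57
Gain = 20 log₁₀(353.57) ≈ 50.97 dB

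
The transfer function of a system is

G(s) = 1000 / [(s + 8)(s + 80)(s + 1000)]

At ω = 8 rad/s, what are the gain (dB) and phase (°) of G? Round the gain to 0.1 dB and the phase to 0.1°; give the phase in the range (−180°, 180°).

-59.2 dB, -51.2°

At s = jω = j8:
pole (s+8): 8 + j8 → |·| = √(8²+8²) = √128 ≈ 11.314, ∠ = arctan(8/8) ≈ 45.00°
pole (s+80): 80 + j8 → |·| = √(80²+8²) = √6464 ≈ 80.399, ∠ = arctan(8/80) ≈ 5.71°
pole (s+1000): 1000 + j8 → |·| = √(1000²+8²) = √1000064 ≈ 1000, ∠ = arctan(8/1000) ≈ 0.46°
|G| = 1000 / 9.0963e+05 ≈ 0.0010993
Gain = 20 log₁₀(0.0010993) ≈ -59.18 dB
∠G = 0.00° − 51.17° = -51.17°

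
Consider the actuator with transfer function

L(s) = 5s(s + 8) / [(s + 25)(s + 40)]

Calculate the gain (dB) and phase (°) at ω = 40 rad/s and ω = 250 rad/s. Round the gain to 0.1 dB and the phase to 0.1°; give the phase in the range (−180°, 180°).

At s = jω = j40:
zero (s+8): 8 + j40 → |·| = √(8²+40²) = √1664 ≈ 40.792, ∠ = arctan(40/8) ≈ 78.69°
zero at origin: s = j40 → |·| = 40, ∠ = 90.00°
pole (s+25): 25 + j40 → |·| = √(25²+40²) = √2225 ≈ 47.17, ∠ = arctan(40/25) ≈ 57.99°
pole (s+40): 40 + j40 → |·| = √(40²+40²) = √3200 ≈ 56.569, ∠ = arctan(40/40) ≈ 45.00°
|L| = 5 · 1631.7 / 2668.4 ≈ 3.0575
Gain = 20 log₁₀(3.0575) ≈ 9.71 dB
∠L = 168.69° − 102.99° = 65.70°

At s = jω = j250:
zero (s+8): 8 + j250 → |·| = √(8²+250²) = √62564 ≈ 250.13, ∠ = arctan(250/8) ≈ 88.17°
zero at origin: s = j250 → |·| = 250, ∠ = 90.00°
pole (s+25): 25 + j250 → |·| = √(25²+250²) = √63125 ≈ 251.25, ∠ = arctan(250/25) ≈ 84.29°
pole (s+40): 40 + j250 → |·| = √(40²+250²) = √64100 ≈ 253.18, ∠ = arctan(250/40) ≈ 80.91°
|L| = 5 · 62532 / 63611 ≈ 4.9152
Gain = 20 log₁₀(4.9152) ≈ 13.83 dB
∠L = 178.17° − 165.20° = 12.97°

ω = 40: 9.7 dB, 65.7°; ω = 250: 13.8 dB, 13.0°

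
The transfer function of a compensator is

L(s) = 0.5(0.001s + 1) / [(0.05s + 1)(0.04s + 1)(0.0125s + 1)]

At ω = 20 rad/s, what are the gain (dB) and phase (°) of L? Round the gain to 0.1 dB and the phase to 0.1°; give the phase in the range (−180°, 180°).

At ω = 20 rad/s:
zero (1 + j20·0.001) = 1 + j0.02 → |·| ≈ 1.0002, ∠ ≈ 1.15°
pole (1 + j20·0.05) = 1 + j1 → |·| ≈ 1.4142, ∠ ≈ 45.00°
pole (1 + j20·0.04) = 1 + j0.8 → |·| ≈ 1.2806, ∠ ≈ 38.66°
pole (1 + j20·0.0125) = 1 + j0.25 → |·| ≈ 1.0308, ∠ ≈ 14.04°
|L| = 0.5 · 1.0002 / (1.4142 · 1.2806 · 1.0308) ≈ 0.26789
Gain = 20 log₁₀(0.26789) ≈ -11.44 dB
∠L = (1.15°) − (45.00° + 38.66° + 14.04°) = -96.55°

-11.4 dB, -96.6°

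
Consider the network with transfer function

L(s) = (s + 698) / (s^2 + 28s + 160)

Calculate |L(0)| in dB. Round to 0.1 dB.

L(0) = 698 / 160 = 4.3625
20 log₁₀(4.3625) ≈ 12.79 dB

12.8 dB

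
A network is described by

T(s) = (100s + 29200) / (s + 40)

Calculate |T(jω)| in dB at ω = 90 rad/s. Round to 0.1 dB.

49.8 dB

Substitute s = j90:
Numerator: 100(j90) + 29200 = 29200 + j9000
Denominator: (j90) + 40 = 40 + j90
|N| = √(29200² + 9000²) ≈ 30556, ∠N ≈ 17.13°
|D| = √(40² + 90²) ≈ 98.489, ∠D ≈ 66.04°
|T| = 30556 / 98.489 ≈ 310.25
Gain = 20 log₁₀(310.25) ≈ 49.83 dB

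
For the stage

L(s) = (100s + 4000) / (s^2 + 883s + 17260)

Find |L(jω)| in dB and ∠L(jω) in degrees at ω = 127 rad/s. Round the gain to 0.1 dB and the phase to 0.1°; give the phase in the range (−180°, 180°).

Substitute s = j127:
Numerator: 100(j127) + 4000 = 4000 + j12700
Denominator: (j127)^2 + 883(j127) + 17260 = 1131 + j112141
|N| = √(4000² + 12700²) ≈ 13315, ∠N ≈ 72.52°
|D| = √(1131² + 112141²) ≈ 1.1215e+05, ∠D ≈ 89.42°
|L| = 13315 / 1.1215e+05 ≈ 0.11872
Gain = 20 log₁₀(0.11872) ≈ -18.51 dB
∠L = 72.52° − 89.42° = -16.90°

-18.5 dB, -16.9°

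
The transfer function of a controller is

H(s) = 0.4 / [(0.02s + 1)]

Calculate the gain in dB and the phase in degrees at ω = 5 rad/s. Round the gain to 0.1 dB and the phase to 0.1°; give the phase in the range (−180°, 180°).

At ω = 5 rad/s:
pole (1 + j5·0.02) = 1 + j0.1 → |·| ≈ 1.005, ∠ ≈ 5.71°
|H| = 0.4 · 1 / (1.005) ≈ 0.39801
Gain = 20 log₁₀(0.39801) ≈ -8.00 dB
∠H = (0°) − (5.71°) = -5.71°

-8.0 dB, -5.7°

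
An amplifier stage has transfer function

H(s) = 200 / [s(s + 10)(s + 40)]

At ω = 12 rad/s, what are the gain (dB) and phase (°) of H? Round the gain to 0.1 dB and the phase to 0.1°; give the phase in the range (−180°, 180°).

At s = jω = j12:
pole (s+10): 10 + j12 → |·| = √(10²+12²) = √244 ≈ 15.62, ∠ = arctan(12/10) ≈ 50.19°
pole (s+40): 40 + j12 → |·| = √(40²+12²) = √1744 ≈ 41.761, ∠ = arctan(12/40) ≈ 16.70°
pole at origin: |s| = 12, ∠ = 90.00° (in denominator)
|H| = 200 / 7827.7 ≈ 0.02555
Gain = 20 log₁₀(0.02555) ≈ -31.85 dB
∠H = 0.00° − 156.89° = -156.89°

-31.9 dB, -156.9°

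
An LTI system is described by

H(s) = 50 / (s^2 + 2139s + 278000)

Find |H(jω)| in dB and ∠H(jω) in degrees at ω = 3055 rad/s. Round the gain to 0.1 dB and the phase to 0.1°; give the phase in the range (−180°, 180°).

Substitute s = j3055:
Numerator: 50 = 50 + j0
Denominator: (j3055)^2 + 2139(j3055) + 278000 = -9055025 + j6534645
|N| = √(50² + 0²) ≈ 50, ∠N ≈ 0.00°
|D| = √(9055025² + 6534645²) ≈ 1.1167e+07, ∠D ≈ 144.18°
|H| = 50 / 1.1167e+07 ≈ 4.4775e-06
Gain = 20 log₁₀(4.4775e-06) ≈ -106.98 dB
∠H = 0.00° − 144.18° = -144.18°

-107.0 dB, -144.2°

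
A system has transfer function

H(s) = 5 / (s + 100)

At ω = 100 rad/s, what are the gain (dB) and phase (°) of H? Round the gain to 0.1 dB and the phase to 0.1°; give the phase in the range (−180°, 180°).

-29.0 dB, -45.0°

Substitute s = j100:
Numerator: 5 = 5 + j0
Denominator: (j100) + 100 = 100 + j100
|N| = √(5² + 0²) ≈ 5, ∠N ≈ 0.00°
|D| = √(100² + 100²) ≈ 141.42, ∠D ≈ 45.00°
|H| = 5 / 141.42 ≈ 0.035356
Gain = 20 log₁₀(0.035356) ≈ -29.03 dB
∠H = 0.00° − 45.00° = -45.00°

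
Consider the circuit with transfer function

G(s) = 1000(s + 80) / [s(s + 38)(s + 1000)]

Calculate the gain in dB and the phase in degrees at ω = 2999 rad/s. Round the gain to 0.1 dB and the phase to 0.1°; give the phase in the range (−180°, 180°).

-79.5 dB, -162.4°

At s = jω = j2999:
zero (s+80): 80 + j2999 → |·| = √(80²+2999²) = √9000401 ≈ 3000.1, ∠ = arctan(2999/80) ≈ 88.47°
pole (s+38): 38 + j2999 → |·| = √(38²+2999²) = √8995445 ≈ 2999.2, ∠ = arctan(2999/38) ≈ 89.27°
pole (s+1000): 1000 + j2999 → |·| = √(1000²+2999²) = √9994001 ≈ 3161.3, ∠ = arctan(2999/1000) ≈ 71.56°
pole at origin: |s| = 2999, ∠ = 90.00° (in denominator)
|G| = 1000 · 3000.1 / 2.8435e+10 ≈ 0.00010551
Gain = 20 log₁₀(0.00010551) ≈ -79.53 dB
∠G = 88.47° − 250.83° = -162.36°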